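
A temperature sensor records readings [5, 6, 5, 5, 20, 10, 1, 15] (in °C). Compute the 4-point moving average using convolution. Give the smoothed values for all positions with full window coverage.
4-point moving average kernel = [1, 1, 1, 1]. Apply in 'valid' mode (full window coverage): avg[0] = (5 + 6 + 5 + 5) / 4 = 5.25; avg[1] = (6 + 5 + 5 + 20) / 4 = 9.0; avg[2] = (5 + 5 + 20 + 10) / 4 = 10.0; avg[3] = (5 + 20 + 10 + 1) / 4 = 9.0; avg[4] = (20 + 10 + 1 + 15) / 4 = 11.5. Smoothed values: [5.25, 9.0, 10.0, 9.0, 11.5]

[5.25, 9.0, 10.0, 9.0, 11.5]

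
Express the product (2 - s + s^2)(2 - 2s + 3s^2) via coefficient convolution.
Ascending coefficients: a = [2, -1, 1], b = [2, -2, 3]. c[0] = 2×2 = 4; c[1] = 2×-2 + -1×2 = -6; c[2] = 2×3 + -1×-2 + 1×2 = 10; c[3] = -1×3 + 1×-2 = -5; c[4] = 1×3 = 3. Result coefficients: [4, -6, 10, -5, 3] → 4 - 6s + 10s^2 - 5s^3 + 3s^4

4 - 6s + 10s^2 - 5s^3 + 3s^4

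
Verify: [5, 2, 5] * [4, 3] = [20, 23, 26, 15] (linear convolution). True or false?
Recompute linear convolution of [5, 2, 5] and [4, 3]: y[0] = 5×4 = 20; y[1] = 5×3 + 2×4 = 23; y[2] = 2×3 + 5×4 = 26; y[3] = 5×3 = 15 → [20, 23, 26, 15]. Given [20, 23, 26, 15] matches, so answer: Yes

Yes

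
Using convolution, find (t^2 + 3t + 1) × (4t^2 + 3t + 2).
Ascending coefficients: a = [1, 3, 1], b = [2, 3, 4]. c[0] = 1×2 = 2; c[1] = 1×3 + 3×2 = 9; c[2] = 1×4 + 3×3 + 1×2 = 15; c[3] = 3×4 + 1×3 = 15; c[4] = 1×4 = 4. Result coefficients: [2, 9, 15, 15, 4] → 4t^4 + 15t^3 + 15t^2 + 9t + 2

4t^4 + 15t^3 + 15t^2 + 9t + 2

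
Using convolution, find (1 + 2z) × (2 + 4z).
Ascending coefficients: a = [1, 2], b = [2, 4]. c[0] = 1×2 = 2; c[1] = 1×4 + 2×2 = 8; c[2] = 2×4 = 8. Result coefficients: [2, 8, 8] → 2 + 8z + 8z^2

2 + 8z + 8z^2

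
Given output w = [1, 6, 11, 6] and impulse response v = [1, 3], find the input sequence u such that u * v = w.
Deconvolve w=[1, 6, 11, 6] by v=[1, 3]. Since v[0]=1, solve forward: u[0] = w[0] / 1 = 1; u[1] = (w[1] - 1×3) / 1 = 3; u[2] = (w[2] - 3×3) / 1 = 2. So u = [1, 3, 2]. Check by forward convolution: w[0] = 1×1 = 1; w[1] = 1×3 + 3×1 = 6; w[2] = 3×3 + 2×1 = 11; w[3] = 2×3 = 6

[1, 3, 2]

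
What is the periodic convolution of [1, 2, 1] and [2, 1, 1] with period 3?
Use y[k] = Σ_j f[j]·g[(k-j) mod 3]. y[0] = 1×2 + 2×1 + 1×1 = 5; y[1] = 1×1 + 2×2 + 1×1 = 6; y[2] = 1×1 + 2×1 + 1×2 = 5. Result: [5, 6, 5]

[5, 6, 5]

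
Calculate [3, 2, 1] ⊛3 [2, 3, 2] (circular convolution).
Use y[k] = Σ_j a[j]·b[(k-j) mod 3]. y[0] = 3×2 + 2×2 + 1×3 = 13; y[1] = 3×3 + 2×2 + 1×2 = 15; y[2] = 3×2 + 2×3 + 1×2 = 14. Result: [13, 15, 14]

[13, 15, 14]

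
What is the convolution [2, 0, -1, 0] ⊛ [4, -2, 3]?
y[0] = 2×4 = 8; y[1] = 2×-2 + 0×4 = -4; y[2] = 2×3 + 0×-2 + -1×4 = 2; y[3] = 0×3 + -1×-2 + 0×4 = 2; y[4] = -1×3 + 0×-2 = -3; y[5] = 0×3 = 0

[8, -4, 2, 2, -3, 0]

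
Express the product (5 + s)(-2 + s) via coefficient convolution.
Ascending coefficients: a = [5, 1], b = [-2, 1]. c[0] = 5×-2 = -10; c[1] = 5×1 + 1×-2 = 3; c[2] = 1×1 = 1. Result coefficients: [-10, 3, 1] → -10 + 3s + s^2

-10 + 3s + s^2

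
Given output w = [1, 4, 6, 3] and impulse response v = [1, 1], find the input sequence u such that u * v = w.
Deconvolve w=[1, 4, 6, 3] by v=[1, 1]. Since v[0]=1, solve forward: u[0] = w[0] / 1 = 1; u[1] = (w[1] - 1×1) / 1 = 3; u[2] = (w[2] - 3×1) / 1 = 3. So u = [1, 3, 3]. Check by forward convolution: w[0] = 1×1 = 1; w[1] = 1×1 + 3×1 = 4; w[2] = 3×1 + 3×1 = 6; w[3] = 3×1 = 3

[1, 3, 3]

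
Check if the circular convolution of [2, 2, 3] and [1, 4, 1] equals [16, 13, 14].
Recompute circular convolution of [2, 2, 3] and [1, 4, 1]: y[0] = 2×1 + 2×1 + 3×4 = 16; y[1] = 2×4 + 2×1 + 3×1 = 13; y[2] = 2×1 + 2×4 + 3×1 = 13 → [16, 13, 13]. Compare to given [16, 13, 14]: they differ at index 2: given 14, correct 13, so answer: No

No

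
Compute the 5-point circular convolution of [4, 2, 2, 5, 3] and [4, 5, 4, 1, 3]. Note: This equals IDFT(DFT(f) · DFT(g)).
Either evaluate y[k] = Σ_j f[j]·g[(k-j) mod 5] directly, or use IDFT(DFT(f) · DFT(g)). y[0] = 4×4 + 2×3 + 2×1 + 5×4 + 3×5 = 59; y[1] = 4×5 + 2×4 + 2×3 + 5×1 + 3×4 = 51; y[2] = 4×4 + 2×5 + 2×4 + 5×3 + 3×1 = 52; y[3] = 4×1 + 2×4 + 2×5 + 5×4 + 3×3 = 51; y[4] = 4×3 + 2×1 + 2×4 + 5×5 + 3×4 = 59. Result: [59, 51, 52, 51, 59]

[59, 51, 52, 51, 59]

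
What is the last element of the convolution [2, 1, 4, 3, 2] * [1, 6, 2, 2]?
Use y[k] = Σ_i a[i]·b[k-i] at k=7. y[7] = 2×2 = 4

4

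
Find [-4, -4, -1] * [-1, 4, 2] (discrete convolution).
y[0] = -4×-1 = 4; y[1] = -4×4 + -4×-1 = -12; y[2] = -4×2 + -4×4 + -1×-1 = -23; y[3] = -4×2 + -1×4 = -12; y[4] = -1×2 = -2

[4, -12, -23, -12, -2]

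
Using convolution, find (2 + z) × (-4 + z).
Ascending coefficients: a = [2, 1], b = [-4, 1]. c[0] = 2×-4 = -8; c[1] = 2×1 + 1×-4 = -2; c[2] = 1×1 = 1. Result coefficients: [-8, -2, 1] → -8 - 2z + z^2

-8 - 2z + z^2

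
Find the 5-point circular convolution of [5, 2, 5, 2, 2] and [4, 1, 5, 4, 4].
Use y[k] = Σ_j u[j]·v[(k-j) mod 5]. y[0] = 5×4 + 2×4 + 5×4 + 2×5 + 2×1 = 60; y[1] = 5×1 + 2×4 + 5×4 + 2×4 + 2×5 = 51; y[2] = 5×5 + 2×1 + 5×4 + 2×4 + 2×4 = 63; y[3] = 5×4 + 2×5 + 5×1 + 2×4 + 2×4 = 51; y[4] = 5×4 + 2×4 + 5×5 + 2×1 + 2×4 = 63. Result: [60, 51, 63, 51, 63]

[60, 51, 63, 51, 63]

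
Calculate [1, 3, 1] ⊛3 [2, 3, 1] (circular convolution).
Use y[k] = Σ_j u[j]·v[(k-j) mod 3]. y[0] = 1×2 + 3×1 + 1×3 = 8; y[1] = 1×3 + 3×2 + 1×1 = 10; y[2] = 1×1 + 3×3 + 1×2 = 12. Result: [8, 10, 12]

[8, 10, 12]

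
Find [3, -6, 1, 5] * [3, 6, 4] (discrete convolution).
y[0] = 3×3 = 9; y[1] = 3×6 + -6×3 = 0; y[2] = 3×4 + -6×6 + 1×3 = -21; y[3] = -6×4 + 1×6 + 5×3 = -3; y[4] = 1×4 + 5×6 = 34; y[5] = 5×4 = 20

[9, 0, -21, -3, 34, 20]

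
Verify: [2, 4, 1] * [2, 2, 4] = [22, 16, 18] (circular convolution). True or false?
Recompute circular convolution of [2, 4, 1] and [2, 2, 4]: y[0] = 2×2 + 4×4 + 1×2 = 22; y[1] = 2×2 + 4×2 + 1×4 = 16; y[2] = 2×4 + 4×2 + 1×2 = 18 → [22, 16, 18]. Given [22, 16, 18] matches, so answer: Yes

Yes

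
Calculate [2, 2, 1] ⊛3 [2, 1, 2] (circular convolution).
Use y[k] = Σ_j x[j]·h[(k-j) mod 3]. y[0] = 2×2 + 2×2 + 1×1 = 9; y[1] = 2×1 + 2×2 + 1×2 = 8; y[2] = 2×2 + 2×1 + 1×2 = 8. Result: [9, 8, 8]

[9, 8, 8]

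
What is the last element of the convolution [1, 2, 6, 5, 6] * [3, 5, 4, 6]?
Use y[k] = Σ_i a[i]·b[k-i] at k=7. y[7] = 6×6 = 36

36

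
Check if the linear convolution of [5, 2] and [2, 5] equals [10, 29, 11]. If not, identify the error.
Recompute linear convolution of [5, 2] and [2, 5]: y[0] = 5×2 = 10; y[1] = 5×5 + 2×2 = 29; y[2] = 2×5 = 10 → [10, 29, 10]. Compare to given [10, 29, 11]: they differ at index 2: given 11, correct 10, so answer: No

No. Error at index 2: given 11, correct 10.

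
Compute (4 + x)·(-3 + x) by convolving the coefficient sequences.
Ascending coefficients: a = [4, 1], b = [-3, 1]. c[0] = 4×-3 = -12; c[1] = 4×1 + 1×-3 = 1; c[2] = 1×1 = 1. Result coefficients: [-12, 1, 1] → -12 + x + x^2

-12 + x + x^2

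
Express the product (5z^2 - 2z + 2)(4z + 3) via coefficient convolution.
Ascending coefficients: a = [2, -2, 5], b = [3, 4]. c[0] = 2×3 = 6; c[1] = 2×4 + -2×3 = 2; c[2] = -2×4 + 5×3 = 7; c[3] = 5×4 = 20. Result coefficients: [6, 2, 7, 20] → 20z^3 + 7z^2 + 2z + 6

20z^3 + 7z^2 + 2z + 6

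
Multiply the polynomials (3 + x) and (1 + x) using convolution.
Ascending coefficients: a = [3, 1], b = [1, 1]. c[0] = 3×1 = 3; c[1] = 3×1 + 1×1 = 4; c[2] = 1×1 = 1. Result coefficients: [3, 4, 1] → 3 + 4x + x^2

3 + 4x + x^2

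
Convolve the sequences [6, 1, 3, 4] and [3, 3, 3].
y[0] = 6×3 = 18; y[1] = 6×3 + 1×3 = 21; y[2] = 6×3 + 1×3 + 3×3 = 30; y[3] = 1×3 + 3×3 + 4×3 = 24; y[4] = 3×3 + 4×3 = 21; y[5] = 4×3 = 12

[18, 21, 30, 24, 21, 12]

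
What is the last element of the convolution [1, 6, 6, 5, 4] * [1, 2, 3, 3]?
Use y[k] = Σ_i a[i]·b[k-i] at k=7. y[7] = 4×3 = 12

12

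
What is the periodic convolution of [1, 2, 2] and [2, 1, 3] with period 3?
Use y[k] = Σ_j u[j]·v[(k-j) mod 3]. y[0] = 1×2 + 2×3 + 2×1 = 10; y[1] = 1×1 + 2×2 + 2×3 = 11; y[2] = 1×3 + 2×1 + 2×2 = 9. Result: [10, 11, 9]

[10, 11, 9]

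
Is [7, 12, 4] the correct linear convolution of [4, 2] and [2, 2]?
Recompute linear convolution of [4, 2] and [2, 2]: y[0] = 4×2 = 8; y[1] = 4×2 + 2×2 = 12; y[2] = 2×2 = 4 → [8, 12, 4]. Compare to given [7, 12, 4]: they differ at index 0: given 7, correct 8, so answer: No

No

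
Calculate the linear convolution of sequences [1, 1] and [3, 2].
y[0] = 1×3 = 3; y[1] = 1×2 + 1×3 = 5; y[2] = 1×2 = 2

[3, 5, 2]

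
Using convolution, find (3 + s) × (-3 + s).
Ascending coefficients: a = [3, 1], b = [-3, 1]. c[0] = 3×-3 = -9; c[1] = 3×1 + 1×-3 = 0; c[2] = 1×1 = 1. Result coefficients: [-9, 0, 1] → -9 + s^2

-9 + s^2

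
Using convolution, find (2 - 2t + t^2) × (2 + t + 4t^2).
Ascending coefficients: a = [2, -2, 1], b = [2, 1, 4]. c[0] = 2×2 = 4; c[1] = 2×1 + -2×2 = -2; c[2] = 2×4 + -2×1 + 1×2 = 8; c[3] = -2×4 + 1×1 = -7; c[4] = 1×4 = 4. Result coefficients: [4, -2, 8, -7, 4] → 4 - 2t + 8t^2 - 7t^3 + 4t^4

4 - 2t + 8t^2 - 7t^3 + 4t^4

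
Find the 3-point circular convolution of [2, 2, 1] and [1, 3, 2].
Use y[k] = Σ_j s[j]·t[(k-j) mod 3]. y[0] = 2×1 + 2×2 + 1×3 = 9; y[1] = 2×3 + 2×1 + 1×2 = 10; y[2] = 2×2 + 2×3 + 1×1 = 11. Result: [9, 10, 11]

[9, 10, 11]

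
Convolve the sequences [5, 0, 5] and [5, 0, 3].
y[0] = 5×5 = 25; y[1] = 5×0 + 0×5 = 0; y[2] = 5×3 + 0×0 + 5×5 = 40; y[3] = 0×3 + 5×0 = 0; y[4] = 5×3 = 15

[25, 0, 40, 0, 15]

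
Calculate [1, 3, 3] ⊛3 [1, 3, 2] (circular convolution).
Use y[k] = Σ_j a[j]·b[(k-j) mod 3]. y[0] = 1×1 + 3×2 + 3×3 = 16; y[1] = 1×3 + 3×1 + 3×2 = 12; y[2] = 1×2 + 3×3 + 3×1 = 14. Result: [16, 12, 14]

[16, 12, 14]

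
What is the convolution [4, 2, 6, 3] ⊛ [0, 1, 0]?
y[0] = 4×0 = 0; y[1] = 4×1 + 2×0 = 4; y[2] = 4×0 + 2×1 + 6×0 = 2; y[3] = 2×0 + 6×1 + 3×0 = 6; y[4] = 6×0 + 3×1 = 3; y[5] = 3×0 = 0

[0, 4, 2, 6, 3, 0]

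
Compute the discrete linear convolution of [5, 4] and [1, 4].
y[0] = 5×1 = 5; y[1] = 5×4 + 4×1 = 24; y[2] = 4×4 = 16

[5, 24, 16]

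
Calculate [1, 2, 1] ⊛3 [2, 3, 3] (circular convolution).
Use y[k] = Σ_j s[j]·t[(k-j) mod 3]. y[0] = 1×2 + 2×3 + 1×3 = 11; y[1] = 1×3 + 2×2 + 1×3 = 10; y[2] = 1×3 + 2×3 + 1×2 = 11. Result: [11, 10, 11]

[11, 10, 11]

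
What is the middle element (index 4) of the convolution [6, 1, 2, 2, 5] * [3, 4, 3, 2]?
Use y[k] = Σ_i a[i]·b[k-i] at k=4. y[4] = 1×2 + 2×3 + 2×4 + 5×3 = 31

31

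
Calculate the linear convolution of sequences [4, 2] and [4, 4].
y[0] = 4×4 = 16; y[1] = 4×4 + 2×4 = 24; y[2] = 2×4 = 8

[16, 24, 8]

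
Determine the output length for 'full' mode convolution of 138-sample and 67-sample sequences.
Linear/full convolution length: m + n - 1 = 138 + 67 - 1 = 204

204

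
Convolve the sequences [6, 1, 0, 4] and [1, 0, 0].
y[0] = 6×1 = 6; y[1] = 6×0 + 1×1 = 1; y[2] = 6×0 + 1×0 + 0×1 = 0; y[3] = 1×0 + 0×0 + 4×1 = 4; y[4] = 0×0 + 4×0 = 0; y[5] = 4×0 = 0

[6, 1, 0, 4, 0, 0]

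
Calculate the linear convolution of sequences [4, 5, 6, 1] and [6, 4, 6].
y[0] = 4×6 = 24; y[1] = 4×4 + 5×6 = 46; y[2] = 4×6 + 5×4 + 6×6 = 80; y[3] = 5×6 + 6×4 + 1×6 = 60; y[4] = 6×6 + 1×4 = 40; y[5] = 1×6 = 6

[24, 46, 80, 60, 40, 6]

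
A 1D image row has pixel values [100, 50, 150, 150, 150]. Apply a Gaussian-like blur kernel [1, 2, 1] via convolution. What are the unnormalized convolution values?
Convolve image row [100, 50, 150, 150, 150] with kernel [1, 2, 1]: y[0] = 100×1 = 100; y[1] = 100×2 + 50×1 = 250; y[2] = 100×1 + 50×2 + 150×1 = 350; y[3] = 50×1 + 150×2 + 150×1 = 500; y[4] = 150×1 + 150×2 + 150×1 = 600; y[5] = 150×1 + 150×2 = 450; y[6] = 150×1 = 150 → [100, 250, 350, 500, 600, 450, 150]. Normalization factor = sum(kernel) = 4.

[100, 250, 350, 500, 600, 450, 150]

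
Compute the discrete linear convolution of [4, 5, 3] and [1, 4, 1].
y[0] = 4×1 = 4; y[1] = 4×4 + 5×1 = 21; y[2] = 4×1 + 5×4 + 3×1 = 27; y[3] = 5×1 + 3×4 = 17; y[4] = 3×1 = 3

[4, 21, 27, 17, 3]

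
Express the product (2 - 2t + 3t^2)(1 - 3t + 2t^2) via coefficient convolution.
Ascending coefficients: a = [2, -2, 3], b = [1, -3, 2]. c[0] = 2×1 = 2; c[1] = 2×-3 + -2×1 = -8; c[2] = 2×2 + -2×-3 + 3×1 = 13; c[3] = -2×2 + 3×-3 = -13; c[4] = 3×2 = 6. Result coefficients: [2, -8, 13, -13, 6] → 2 - 8t + 13t^2 - 13t^3 + 6t^4

2 - 8t + 13t^2 - 13t^3 + 6t^4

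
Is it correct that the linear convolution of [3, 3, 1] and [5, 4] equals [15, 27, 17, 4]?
Recompute linear convolution of [3, 3, 1] and [5, 4]: y[0] = 3×5 = 15; y[1] = 3×4 + 3×5 = 27; y[2] = 3×4 + 1×5 = 17; y[3] = 1×4 = 4 → [15, 27, 17, 4]. Given [15, 27, 17, 4] matches, so answer: Yes

Yes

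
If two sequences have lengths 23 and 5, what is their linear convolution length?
Linear/full convolution length: m + n - 1 = 23 + 5 - 1 = 27

27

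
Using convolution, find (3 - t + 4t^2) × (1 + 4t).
Ascending coefficients: a = [3, -1, 4], b = [1, 4]. c[0] = 3×1 = 3; c[1] = 3×4 + -1×1 = 11; c[2] = -1×4 + 4×1 = 0; c[3] = 4×4 = 16. Result coefficients: [3, 11, 0, 16] → 3 + 11t + 16t^3

3 + 11t + 16t^3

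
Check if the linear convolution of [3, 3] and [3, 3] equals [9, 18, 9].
Recompute linear convolution of [3, 3] and [3, 3]: y[0] = 3×3 = 9; y[1] = 3×3 + 3×3 = 18; y[2] = 3×3 = 9 → [9, 18, 9]. Given [9, 18, 9] matches, so answer: Yes

Yes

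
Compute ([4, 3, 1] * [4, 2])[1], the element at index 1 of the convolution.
Use y[k] = Σ_i a[i]·b[k-i] at k=1. y[1] = 4×2 + 3×4 = 20

20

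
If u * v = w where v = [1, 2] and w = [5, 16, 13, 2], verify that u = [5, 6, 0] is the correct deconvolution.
Forward-compute [5, 6, 0] * [1, 2]: w[0] = 5×1 = 5; w[1] = 5×2 + 6×1 = 16; w[2] = 6×2 + 0×1 = 12; w[3] = 0×2 = 0 → [5, 16, 12, 0]. Does not match given w = [5, 16, 13, 2].

Not verified. [5, 6, 0] * [1, 2] = [5, 16, 12, 0], which differs from [5, 16, 13, 2] at index 2.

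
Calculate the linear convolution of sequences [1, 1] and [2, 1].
y[0] = 1×2 = 2; y[1] = 1×1 + 1×2 = 3; y[2] = 1×1 = 1

[2, 3, 1]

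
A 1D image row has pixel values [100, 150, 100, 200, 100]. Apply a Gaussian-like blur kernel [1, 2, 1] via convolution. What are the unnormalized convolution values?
Convolve image row [100, 150, 100, 200, 100] with kernel [1, 2, 1]: y[0] = 100×1 = 100; y[1] = 100×2 + 150×1 = 350; y[2] = 100×1 + 150×2 + 100×1 = 500; y[3] = 150×1 + 100×2 + 200×1 = 550; y[4] = 100×1 + 200×2 + 100×1 = 600; y[5] = 200×1 + 100×2 = 400; y[6] = 100×1 = 100 → [100, 350, 500, 550, 600, 400, 100]. Normalization factor = sum(kernel) = 4.

[100, 350, 500, 550, 600, 400, 100]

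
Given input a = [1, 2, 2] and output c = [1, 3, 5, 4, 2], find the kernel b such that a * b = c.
Output length 5 = len(a) + len(b) - 1 ⇒ len(b) = 3. Solve b forward using b[k] = (c[k] - Σ_{i≥1} a[i]·b[k-i]) / a[0]: b[0] = c[0] / a[0] = 1 / 1 = 1; b[1] = (c[1] - 2×1) / a[0] = (3 - 2×1) / 1 = 1; b[2] = (c[2] - 2×1 - 2×1) / a[0] = (5 - 2×1 - 2×1) / 1 = 1. So b = [1, 1, 1]. Forward-check [1, 2, 2] * [1, 1, 1]: c[0] = 1×1 = 1; c[1] = 1×1 + 2×1 = 3; c[2] = 1×1 + 2×1 + 2×1 = 5; c[3] = 2×1 + 2×1 = 4; c[4] = 2×1 = 2 → [1, 3, 5, 4, 2] ✓

[1, 1, 1]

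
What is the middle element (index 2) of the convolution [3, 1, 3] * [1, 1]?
Use y[k] = Σ_i a[i]·b[k-i] at k=2. y[2] = 1×1 + 3×1 = 4

4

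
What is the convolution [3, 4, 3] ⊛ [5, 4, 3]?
y[0] = 3×5 = 15; y[1] = 3×4 + 4×5 = 32; y[2] = 3×3 + 4×4 + 3×5 = 40; y[3] = 4×3 + 3×4 = 24; y[4] = 3×3 = 9

[15, 32, 40, 24, 9]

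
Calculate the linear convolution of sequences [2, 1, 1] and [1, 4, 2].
y[0] = 2×1 = 2; y[1] = 2×4 + 1×1 = 9; y[2] = 2×2 + 1×4 + 1×1 = 9; y[3] = 1×2 + 1×4 = 6; y[4] = 1×2 = 2

[2, 9, 9, 6, 2]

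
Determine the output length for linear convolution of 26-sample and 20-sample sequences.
Linear/full convolution length: m + n - 1 = 26 + 20 - 1 = 45

45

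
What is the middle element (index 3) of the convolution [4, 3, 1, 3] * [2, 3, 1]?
Use y[k] = Σ_i a[i]·b[k-i] at k=3. y[3] = 3×1 + 1×3 + 3×2 = 12

12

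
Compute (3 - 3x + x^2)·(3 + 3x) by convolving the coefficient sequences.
Ascending coefficients: a = [3, -3, 1], b = [3, 3]. c[0] = 3×3 = 9; c[1] = 3×3 + -3×3 = 0; c[2] = -3×3 + 1×3 = -6; c[3] = 1×3 = 3. Result coefficients: [9, 0, -6, 3] → 9 - 6x^2 + 3x^3

9 - 6x^2 + 3x^3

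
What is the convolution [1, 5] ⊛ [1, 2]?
y[0] = 1×1 = 1; y[1] = 1×2 + 5×1 = 7; y[2] = 5×2 = 10

[1, 7, 10]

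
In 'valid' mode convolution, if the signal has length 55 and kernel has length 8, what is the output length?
'Valid' mode counts only positions where the kernel fully overlaps the signal: m - n + 1 = 55 - 8 + 1 = 48

48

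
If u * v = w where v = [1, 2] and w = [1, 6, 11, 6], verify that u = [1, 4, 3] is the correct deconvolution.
Forward-compute [1, 4, 3] * [1, 2]: w[0] = 1×1 = 1; w[1] = 1×2 + 4×1 = 6; w[2] = 4×2 + 3×1 = 11; w[3] = 3×2 = 6 → [1, 6, 11, 6]. Matches given w = [1, 6, 11, 6], so verified.

Verified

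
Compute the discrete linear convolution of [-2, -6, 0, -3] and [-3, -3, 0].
y[0] = -2×-3 = 6; y[1] = -2×-3 + -6×-3 = 24; y[2] = -2×0 + -6×-3 + 0×-3 = 18; y[3] = -6×0 + 0×-3 + -3×-3 = 9; y[4] = 0×0 + -3×-3 = 9; y[5] = -3×0 = 0

[6, 24, 18, 9, 9, 0]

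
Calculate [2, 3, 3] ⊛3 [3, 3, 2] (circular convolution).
Use y[k] = Σ_j x[j]·h[(k-j) mod 3]. y[0] = 2×3 + 3×2 + 3×3 = 21; y[1] = 2×3 + 3×3 + 3×2 = 21; y[2] = 2×2 + 3×3 + 3×3 = 22. Result: [21, 21, 22]

[21, 21, 22]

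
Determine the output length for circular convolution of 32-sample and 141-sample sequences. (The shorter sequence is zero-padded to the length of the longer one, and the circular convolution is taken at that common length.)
Circular convolution (zero-padding the shorter input) has length max(m, n) = max(32, 141) = 141

141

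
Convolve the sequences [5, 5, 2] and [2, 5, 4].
y[0] = 5×2 = 10; y[1] = 5×5 + 5×2 = 35; y[2] = 5×4 + 5×5 + 2×2 = 49; y[3] = 5×4 + 2×5 = 30; y[4] = 2×4 = 8

[10, 35, 49, 30, 8]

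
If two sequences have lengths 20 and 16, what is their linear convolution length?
Linear/full convolution length: m + n - 1 = 20 + 16 - 1 = 35

35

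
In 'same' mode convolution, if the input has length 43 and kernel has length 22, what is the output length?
'Same' mode returns an output with the same length as the input: 43

43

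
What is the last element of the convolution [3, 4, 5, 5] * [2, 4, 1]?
Use y[k] = Σ_i a[i]·b[k-i] at k=5. y[5] = 5×1 = 5

5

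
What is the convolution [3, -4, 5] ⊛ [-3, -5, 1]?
y[0] = 3×-3 = -9; y[1] = 3×-5 + -4×-3 = -3; y[2] = 3×1 + -4×-5 + 5×-3 = 8; y[3] = -4×1 + 5×-5 = -29; y[4] = 5×1 = 5

[-9, -3, 8, -29, 5]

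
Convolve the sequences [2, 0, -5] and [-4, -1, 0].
y[0] = 2×-4 = -8; y[1] = 2×-1 + 0×-4 = -2; y[2] = 2×0 + 0×-1 + -5×-4 = 20; y[3] = 0×0 + -5×-1 = 5; y[4] = -5×0 = 0

[-8, -2, 20, 5, 0]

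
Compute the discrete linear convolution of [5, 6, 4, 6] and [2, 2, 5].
y[0] = 5×2 = 10; y[1] = 5×2 + 6×2 = 22; y[2] = 5×5 + 6×2 + 4×2 = 45; y[3] = 6×5 + 4×2 + 6×2 = 50; y[4] = 4×5 + 6×2 = 32; y[5] = 6×5 = 30

[10, 22, 45, 50, 32, 30]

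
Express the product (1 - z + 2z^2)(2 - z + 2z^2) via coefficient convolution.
Ascending coefficients: a = [1, -1, 2], b = [2, -1, 2]. c[0] = 1×2 = 2; c[1] = 1×-1 + -1×2 = -3; c[2] = 1×2 + -1×-1 + 2×2 = 7; c[3] = -1×2 + 2×-1 = -4; c[4] = 2×2 = 4. Result coefficients: [2, -3, 7, -4, 4] → 2 - 3z + 7z^2 - 4z^3 + 4z^4

2 - 3z + 7z^2 - 4z^3 + 4z^4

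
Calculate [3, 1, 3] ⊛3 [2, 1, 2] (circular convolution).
Use y[k] = Σ_j a[j]·b[(k-j) mod 3]. y[0] = 3×2 + 1×2 + 3×1 = 11; y[1] = 3×1 + 1×2 + 3×2 = 11; y[2] = 3×2 + 1×1 + 3×2 = 13. Result: [11, 11, 13]

[11, 11, 13]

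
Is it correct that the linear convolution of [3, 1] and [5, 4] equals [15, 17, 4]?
Recompute linear convolution of [3, 1] and [5, 4]: y[0] = 3×5 = 15; y[1] = 3×4 + 1×5 = 17; y[2] = 1×4 = 4 → [15, 17, 4]. Given [15, 17, 4] matches, so answer: Yes

Yes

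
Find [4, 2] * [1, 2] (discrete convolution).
y[0] = 4×1 = 4; y[1] = 4×2 + 2×1 = 10; y[2] = 2×2 = 4

[4, 10, 4]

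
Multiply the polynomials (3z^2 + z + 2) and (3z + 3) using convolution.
Ascending coefficients: a = [2, 1, 3], b = [3, 3]. c[0] = 2×3 = 6; c[1] = 2×3 + 1×3 = 9; c[2] = 1×3 + 3×3 = 12; c[3] = 3×3 = 9. Result coefficients: [6, 9, 12, 9] → 9z^3 + 12z^2 + 9z + 6

9z^3 + 12z^2 + 9z + 6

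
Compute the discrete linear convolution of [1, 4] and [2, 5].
y[0] = 1×2 = 2; y[1] = 1×5 + 4×2 = 13; y[2] = 4×5 = 20

[2, 13, 20]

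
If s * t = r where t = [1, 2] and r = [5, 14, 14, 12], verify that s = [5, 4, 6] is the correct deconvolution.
Forward-compute [5, 4, 6] * [1, 2]: r[0] = 5×1 = 5; r[1] = 5×2 + 4×1 = 14; r[2] = 4×2 + 6×1 = 14; r[3] = 6×2 = 12 → [5, 14, 14, 12]. Matches given r = [5, 14, 14, 12], so verified.

Verified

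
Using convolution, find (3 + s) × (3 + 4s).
Ascending coefficients: a = [3, 1], b = [3, 4]. c[0] = 3×3 = 9; c[1] = 3×4 + 1×3 = 15; c[2] = 1×4 = 4. Result coefficients: [9, 15, 4] → 9 + 15s + 4s^2

9 + 15s + 4s^2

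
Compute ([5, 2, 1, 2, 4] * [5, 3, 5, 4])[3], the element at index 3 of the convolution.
Use y[k] = Σ_i a[i]·b[k-i] at k=3. y[3] = 5×4 + 2×5 + 1×3 + 2×5 = 43

43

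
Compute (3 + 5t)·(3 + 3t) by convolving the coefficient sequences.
Ascending coefficients: a = [3, 5], b = [3, 3]. c[0] = 3×3 = 9; c[1] = 3×3 + 5×3 = 24; c[2] = 5×3 = 15. Result coefficients: [9, 24, 15] → 9 + 24t + 15t^2

9 + 24t + 15t^2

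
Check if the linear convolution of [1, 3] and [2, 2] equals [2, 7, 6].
Recompute linear convolution of [1, 3] and [2, 2]: y[0] = 1×2 = 2; y[1] = 1×2 + 3×2 = 8; y[2] = 3×2 = 6 → [2, 8, 6]. Compare to given [2, 7, 6]: they differ at index 1: given 7, correct 8, so answer: No

No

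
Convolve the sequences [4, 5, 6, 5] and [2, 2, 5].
y[0] = 4×2 = 8; y[1] = 4×2 + 5×2 = 18; y[2] = 4×5 + 5×2 + 6×2 = 42; y[3] = 5×5 + 6×2 + 5×2 = 47; y[4] = 6×5 + 5×2 = 40; y[5] = 5×5 = 25

[8, 18, 42, 47, 40, 25]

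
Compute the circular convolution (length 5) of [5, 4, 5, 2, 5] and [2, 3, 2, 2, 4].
Use y[k] = Σ_j u[j]·v[(k-j) mod 5]. y[0] = 5×2 + 4×4 + 5×2 + 2×2 + 5×3 = 55; y[1] = 5×3 + 4×2 + 5×4 + 2×2 + 5×2 = 57; y[2] = 5×2 + 4×3 + 5×2 + 2×4 + 5×2 = 50; y[3] = 5×2 + 4×2 + 5×3 + 2×2 + 5×4 = 57; y[4] = 5×4 + 4×2 + 5×2 + 2×3 + 5×2 = 54. Result: [55, 57, 50, 57, 54]

[55, 57, 50, 57, 54]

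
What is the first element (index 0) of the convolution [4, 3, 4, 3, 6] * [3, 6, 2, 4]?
Use y[k] = Σ_i a[i]·b[k-i] at k=0. y[0] = 4×3 = 12

12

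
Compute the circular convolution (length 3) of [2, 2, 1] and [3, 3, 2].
Use y[k] = Σ_j s[j]·t[(k-j) mod 3]. y[0] = 2×3 + 2×2 + 1×3 = 13; y[1] = 2×3 + 2×3 + 1×2 = 14; y[2] = 2×2 + 2×3 + 1×3 = 13. Result: [13, 14, 13]

[13, 14, 13]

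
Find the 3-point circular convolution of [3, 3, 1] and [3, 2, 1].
Use y[k] = Σ_j f[j]·g[(k-j) mod 3]. y[0] = 3×3 + 3×1 + 1×2 = 14; y[1] = 3×2 + 3×3 + 1×1 = 16; y[2] = 3×1 + 3×2 + 1×3 = 12. Result: [14, 16, 12]

[14, 16, 12]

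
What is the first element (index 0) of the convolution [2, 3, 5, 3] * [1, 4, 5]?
Use y[k] = Σ_i a[i]·b[k-i] at k=0. y[0] = 2×1 = 2

2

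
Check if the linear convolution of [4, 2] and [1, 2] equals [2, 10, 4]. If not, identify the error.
Recompute linear convolution of [4, 2] and [1, 2]: y[0] = 4×1 = 4; y[1] = 4×2 + 2×1 = 10; y[2] = 2×2 = 4 → [4, 10, 4]. Compare to given [2, 10, 4]: they differ at index 0: given 2, correct 4, so answer: No

No. Error at index 0: given 2, correct 4.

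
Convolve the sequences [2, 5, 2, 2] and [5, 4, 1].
y[0] = 2×5 = 10; y[1] = 2×4 + 5×5 = 33; y[2] = 2×1 + 5×4 + 2×5 = 32; y[3] = 5×1 + 2×4 + 2×5 = 23; y[4] = 2×1 + 2×4 = 10; y[5] = 2×1 = 2

[10, 33, 32, 23, 10, 2]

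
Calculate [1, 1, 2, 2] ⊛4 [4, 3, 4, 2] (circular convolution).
Use y[k] = Σ_j a[j]·b[(k-j) mod 4]. y[0] = 1×4 + 1×2 + 2×4 + 2×3 = 20; y[1] = 1×3 + 1×4 + 2×2 + 2×4 = 19; y[2] = 1×4 + 1×3 + 2×4 + 2×2 = 19; y[3] = 1×2 + 1×4 + 2×3 + 2×4 = 20. Result: [20, 19, 19, 20]

[20, 19, 19, 20]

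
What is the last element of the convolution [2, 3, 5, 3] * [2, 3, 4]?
Use y[k] = Σ_i a[i]·b[k-i] at k=5. y[5] = 3×4 = 12

12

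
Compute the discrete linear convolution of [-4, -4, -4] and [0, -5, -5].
y[0] = -4×0 = 0; y[1] = -4×-5 + -4×0 = 20; y[2] = -4×-5 + -4×-5 + -4×0 = 40; y[3] = -4×-5 + -4×-5 = 40; y[4] = -4×-5 = 20

[0, 20, 40, 40, 20]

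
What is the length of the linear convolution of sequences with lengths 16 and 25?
Linear/full convolution length: m + n - 1 = 16 + 25 - 1 = 40

40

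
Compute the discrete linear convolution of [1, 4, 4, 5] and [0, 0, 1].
y[0] = 1×0 = 0; y[1] = 1×0 + 4×0 = 0; y[2] = 1×1 + 4×0 + 4×0 = 1; y[3] = 4×1 + 4×0 + 5×0 = 4; y[4] = 4×1 + 5×0 = 4; y[5] = 5×1 = 5

[0, 0, 1, 4, 4, 5]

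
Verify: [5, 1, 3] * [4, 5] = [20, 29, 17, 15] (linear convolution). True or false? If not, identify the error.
Recompute linear convolution of [5, 1, 3] and [4, 5]: y[0] = 5×4 = 20; y[1] = 5×5 + 1×4 = 29; y[2] = 1×5 + 3×4 = 17; y[3] = 3×5 = 15 → [20, 29, 17, 15]. Given [20, 29, 17, 15] matches, so answer: Yes

Yes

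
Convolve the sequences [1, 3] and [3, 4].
y[0] = 1×3 = 3; y[1] = 1×4 + 3×3 = 13; y[2] = 3×4 = 12

[3, 13, 12]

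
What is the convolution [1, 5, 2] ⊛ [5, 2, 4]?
y[0] = 1×5 = 5; y[1] = 1×2 + 5×5 = 27; y[2] = 1×4 + 5×2 + 2×5 = 24; y[3] = 5×4 + 2×2 = 24; y[4] = 2×4 = 8

[5, 27, 24, 24, 8]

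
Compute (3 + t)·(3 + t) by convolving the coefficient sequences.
Ascending coefficients: a = [3, 1], b = [3, 1]. c[0] = 3×3 = 9; c[1] = 3×1 + 1×3 = 6; c[2] = 1×1 = 1. Result coefficients: [9, 6, 1] → 9 + 6t + t^2

9 + 6t + t^2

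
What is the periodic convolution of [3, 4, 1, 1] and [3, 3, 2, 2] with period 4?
Use y[k] = Σ_j f[j]·g[(k-j) mod 4]. y[0] = 3×3 + 4×2 + 1×2 + 1×3 = 22; y[1] = 3×3 + 4×3 + 1×2 + 1×2 = 25; y[2] = 3×2 + 4×3 + 1×3 + 1×2 = 23; y[3] = 3×2 + 4×2 + 1×3 + 1×3 = 20. Result: [22, 25, 23, 20]

[22, 25, 23, 20]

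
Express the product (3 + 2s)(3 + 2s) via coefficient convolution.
Ascending coefficients: a = [3, 2], b = [3, 2]. c[0] = 3×3 = 9; c[1] = 3×2 + 2×3 = 12; c[2] = 2×2 = 4. Result coefficients: [9, 12, 4] → 9 + 12s + 4s^2

9 + 12s + 4s^2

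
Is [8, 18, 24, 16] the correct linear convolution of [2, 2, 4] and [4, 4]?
Recompute linear convolution of [2, 2, 4] and [4, 4]: y[0] = 2×4 = 8; y[1] = 2×4 + 2×4 = 16; y[2] = 2×4 + 4×4 = 24; y[3] = 4×4 = 16 → [8, 16, 24, 16]. Compare to given [8, 18, 24, 16]: they differ at index 1: given 18, correct 16, so answer: No

No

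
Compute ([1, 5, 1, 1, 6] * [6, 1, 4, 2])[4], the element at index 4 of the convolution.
Use y[k] = Σ_i a[i]·b[k-i] at k=4. y[4] = 5×2 + 1×4 + 1×1 + 6×6 = 51

51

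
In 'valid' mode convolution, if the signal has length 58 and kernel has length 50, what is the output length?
'Valid' mode counts only positions where the kernel fully overlaps the signal: m - n + 1 = 58 - 50 + 1 = 9

9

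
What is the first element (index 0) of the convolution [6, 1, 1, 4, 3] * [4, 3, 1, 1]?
Use y[k] = Σ_i a[i]·b[k-i] at k=0. y[0] = 6×4 = 24

24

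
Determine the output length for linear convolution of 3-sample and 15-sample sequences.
Linear/full convolution length: m + n - 1 = 3 + 15 - 1 = 17

17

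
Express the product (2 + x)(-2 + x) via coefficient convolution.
Ascending coefficients: a = [2, 1], b = [-2, 1]. c[0] = 2×-2 = -4; c[1] = 2×1 + 1×-2 = 0; c[2] = 1×1 = 1. Result coefficients: [-4, 0, 1] → -4 + x^2

-4 + x^2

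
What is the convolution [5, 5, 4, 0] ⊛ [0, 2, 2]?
y[0] = 5×0 = 0; y[1] = 5×2 + 5×0 = 10; y[2] = 5×2 + 5×2 + 4×0 = 20; y[3] = 5×2 + 4×2 + 0×0 = 18; y[4] = 4×2 + 0×2 = 8; y[5] = 0×2 = 0

[0, 10, 20, 18, 8, 0]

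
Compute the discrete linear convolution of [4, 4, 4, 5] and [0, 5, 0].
y[0] = 4×0 = 0; y[1] = 4×5 + 4×0 = 20; y[2] = 4×0 + 4×5 + 4×0 = 20; y[3] = 4×0 + 4×5 + 5×0 = 20; y[4] = 4×0 + 5×5 = 25; y[5] = 5×0 = 0

[0, 20, 20, 20, 25, 0]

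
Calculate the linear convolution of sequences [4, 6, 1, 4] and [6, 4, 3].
y[0] = 4×6 = 24; y[1] = 4×4 + 6×6 = 52; y[2] = 4×3 + 6×4 + 1×6 = 42; y[3] = 6×3 + 1×4 + 4×6 = 46; y[4] = 1×3 + 4×4 = 19; y[5] = 4×3 = 12

[24, 52, 42, 46, 19, 12]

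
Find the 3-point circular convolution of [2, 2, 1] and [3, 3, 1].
Use y[k] = Σ_j f[j]·g[(k-j) mod 3]. y[0] = 2×3 + 2×1 + 1×3 = 11; y[1] = 2×3 + 2×3 + 1×1 = 13; y[2] = 2×1 + 2×3 + 1×3 = 11. Result: [11, 13, 11]

[11, 13, 11]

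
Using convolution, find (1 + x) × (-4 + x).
Ascending coefficients: a = [1, 1], b = [-4, 1]. c[0] = 1×-4 = -4; c[1] = 1×1 + 1×-4 = -3; c[2] = 1×1 = 1. Result coefficients: [-4, -3, 1] → -4 - 3x + x^2

-4 - 3x + x^2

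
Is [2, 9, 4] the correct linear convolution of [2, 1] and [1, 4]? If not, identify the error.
Recompute linear convolution of [2, 1] and [1, 4]: y[0] = 2×1 = 2; y[1] = 2×4 + 1×1 = 9; y[2] = 1×4 = 4 → [2, 9, 4]. Given [2, 9, 4] matches, so answer: Yes

Yes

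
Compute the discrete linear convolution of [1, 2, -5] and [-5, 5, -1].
y[0] = 1×-5 = -5; y[1] = 1×5 + 2×-5 = -5; y[2] = 1×-1 + 2×5 + -5×-5 = 34; y[3] = 2×-1 + -5×5 = -27; y[4] = -5×-1 = 5

[-5, -5, 34, -27, 5]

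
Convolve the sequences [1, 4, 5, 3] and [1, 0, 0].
y[0] = 1×1 = 1; y[1] = 1×0 + 4×1 = 4; y[2] = 1×0 + 4×0 + 5×1 = 5; y[3] = 4×0 + 5×0 + 3×1 = 3; y[4] = 5×0 + 3×0 = 0; y[5] = 3×0 = 0

[1, 4, 5, 3, 0, 0]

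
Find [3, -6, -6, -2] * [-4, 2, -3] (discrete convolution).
y[0] = 3×-4 = -12; y[1] = 3×2 + -6×-4 = 30; y[2] = 3×-3 + -6×2 + -6×-4 = 3; y[3] = -6×-3 + -6×2 + -2×-4 = 14; y[4] = -6×-3 + -2×2 = 14; y[5] = -2×-3 = 6

[-12, 30, 3, 14, 14, 6]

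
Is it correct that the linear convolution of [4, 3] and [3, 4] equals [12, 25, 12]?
Recompute linear convolution of [4, 3] and [3, 4]: y[0] = 4×3 = 12; y[1] = 4×4 + 3×3 = 25; y[2] = 3×4 = 12 → [12, 25, 12]. Given [12, 25, 12] matches, so answer: Yes

Yes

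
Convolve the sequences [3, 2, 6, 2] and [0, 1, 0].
y[0] = 3×0 = 0; y[1] = 3×1 + 2×0 = 3; y[2] = 3×0 + 2×1 + 6×0 = 2; y[3] = 2×0 + 6×1 + 2×0 = 6; y[4] = 6×0 + 2×1 = 2; y[5] = 2×0 = 0

[0, 3, 2, 6, 2, 0]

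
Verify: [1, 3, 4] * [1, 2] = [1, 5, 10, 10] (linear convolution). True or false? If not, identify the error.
Recompute linear convolution of [1, 3, 4] and [1, 2]: y[0] = 1×1 = 1; y[1] = 1×2 + 3×1 = 5; y[2] = 3×2 + 4×1 = 10; y[3] = 4×2 = 8 → [1, 5, 10, 8]. Compare to given [1, 5, 10, 10]: they differ at index 3: given 10, correct 8, so answer: No

No. Error at index 3: given 10, correct 8.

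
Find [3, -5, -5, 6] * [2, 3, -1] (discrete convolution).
y[0] = 3×2 = 6; y[1] = 3×3 + -5×2 = -1; y[2] = 3×-1 + -5×3 + -5×2 = -28; y[3] = -5×-1 + -5×3 + 6×2 = 2; y[4] = -5×-1 + 6×3 = 23; y[5] = 6×-1 = -6

[6, -1, -28, 2, 23, -6]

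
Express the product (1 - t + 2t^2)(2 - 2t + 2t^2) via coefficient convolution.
Ascending coefficients: a = [1, -1, 2], b = [2, -2, 2]. c[0] = 1×2 = 2; c[1] = 1×-2 + -1×2 = -4; c[2] = 1×2 + -1×-2 + 2×2 = 8; c[3] = -1×2 + 2×-2 = -6; c[4] = 2×2 = 4. Result coefficients: [2, -4, 8, -6, 4] → 2 - 4t + 8t^2 - 6t^3 + 4t^4

2 - 4t + 8t^2 - 6t^3 + 4t^4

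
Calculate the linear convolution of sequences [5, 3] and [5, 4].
y[0] = 5×5 = 25; y[1] = 5×4 + 3×5 = 35; y[2] = 3×4 = 12

[25, 35, 12]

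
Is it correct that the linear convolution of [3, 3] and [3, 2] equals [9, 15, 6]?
Recompute linear convolution of [3, 3] and [3, 2]: y[0] = 3×3 = 9; y[1] = 3×2 + 3×3 = 15; y[2] = 3×2 = 6 → [9, 15, 6]. Given [9, 15, 6] matches, so answer: Yes

Yes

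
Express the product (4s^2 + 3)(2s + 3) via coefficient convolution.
Ascending coefficients: a = [3, 0, 4], b = [3, 2]. c[0] = 3×3 = 9; c[1] = 3×2 + 0×3 = 6; c[2] = 0×2 + 4×3 = 12; c[3] = 4×2 = 8. Result coefficients: [9, 6, 12, 8] → 8s^3 + 12s^2 + 6s + 9

8s^3 + 12s^2 + 6s + 9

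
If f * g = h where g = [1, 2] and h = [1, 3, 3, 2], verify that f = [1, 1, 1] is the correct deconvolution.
Forward-compute [1, 1, 1] * [1, 2]: h[0] = 1×1 = 1; h[1] = 1×2 + 1×1 = 3; h[2] = 1×2 + 1×1 = 3; h[3] = 1×2 = 2 → [1, 3, 3, 2]. Matches given h = [1, 3, 3, 2], so verified.

Verified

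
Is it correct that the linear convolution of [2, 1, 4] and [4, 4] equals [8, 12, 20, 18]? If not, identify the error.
Recompute linear convolution of [2, 1, 4] and [4, 4]: y[0] = 2×4 = 8; y[1] = 2×4 + 1×4 = 12; y[2] = 1×4 + 4×4 = 20; y[3] = 4×4 = 16 → [8, 12, 20, 16]. Compare to given [8, 12, 20, 18]: they differ at index 3: given 18, correct 16, so answer: No

No. Error at index 3: given 18, correct 16.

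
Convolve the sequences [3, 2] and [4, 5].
y[0] = 3×4 = 12; y[1] = 3×5 + 2×4 = 23; y[2] = 2×5 = 10

[12, 23, 10]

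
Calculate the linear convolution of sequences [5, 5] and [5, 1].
y[0] = 5×5 = 25; y[1] = 5×1 + 5×5 = 30; y[2] = 5×1 = 5

[25, 30, 5]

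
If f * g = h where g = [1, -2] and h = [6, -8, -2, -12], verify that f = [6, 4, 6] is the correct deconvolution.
Forward-compute [6, 4, 6] * [1, -2]: h[0] = 6×1 = 6; h[1] = 6×-2 + 4×1 = -8; h[2] = 4×-2 + 6×1 = -2; h[3] = 6×-2 = -12 → [6, -8, -2, -12]. Matches given h = [6, -8, -2, -12], so verified.

Verified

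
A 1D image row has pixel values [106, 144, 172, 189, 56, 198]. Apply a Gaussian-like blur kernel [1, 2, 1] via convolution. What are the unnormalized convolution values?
Convolve image row [106, 144, 172, 189, 56, 198] with kernel [1, 2, 1]: y[0] = 106×1 = 106; y[1] = 106×2 + 144×1 = 356; y[2] = 106×1 + 144×2 + 172×1 = 566; y[3] = 144×1 + 172×2 + 189×1 = 677; y[4] = 172×1 + 189×2 + 56×1 = 606; y[5] = 189×1 + 56×2 + 198×1 = 499; y[6] = 56×1 + 198×2 = 452; y[7] = 198×1 = 198 → [106, 356, 566, 677, 606, 499, 452, 198]. Normalization factor = sum(kernel) = 4.

[106, 356, 566, 677, 606, 499, 452, 198]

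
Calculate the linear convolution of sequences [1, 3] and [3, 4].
y[0] = 1×3 = 3; y[1] = 1×4 + 3×3 = 13; y[2] = 3×4 = 12

[3, 13, 12]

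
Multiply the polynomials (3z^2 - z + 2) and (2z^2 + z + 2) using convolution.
Ascending coefficients: a = [2, -1, 3], b = [2, 1, 2]. c[0] = 2×2 = 4; c[1] = 2×1 + -1×2 = 0; c[2] = 2×2 + -1×1 + 3×2 = 9; c[3] = -1×2 + 3×1 = 1; c[4] = 3×2 = 6. Result coefficients: [4, 0, 9, 1, 6] → 6z^4 + z^3 + 9z^2 + 4

6z^4 + z^3 + 9z^2 + 4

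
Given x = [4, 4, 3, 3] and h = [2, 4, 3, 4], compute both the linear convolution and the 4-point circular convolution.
Linear: y_lin[0] = 4×2 = 8; y_lin[1] = 4×4 + 4×2 = 24; y_lin[2] = 4×3 + 4×4 + 3×2 = 34; y_lin[3] = 4×4 + 4×3 + 3×4 + 3×2 = 46; y_lin[4] = 4×4 + 3×3 + 3×4 = 37; y_lin[5] = 3×4 + 3×3 = 21; y_lin[6] = 3×4 = 12 → [8, 24, 34, 46, 37, 21, 12]. Circular (length 4): y[0] = 4×2 + 4×4 + 3×3 + 3×4 = 45; y[1] = 4×4 + 4×2 + 3×4 + 3×3 = 45; y[2] = 4×3 + 4×4 + 3×2 + 3×4 = 46; y[3] = 4×4 + 4×3 + 3×4 + 3×2 = 46 → [45, 45, 46, 46]

Linear: [8, 24, 34, 46, 37, 21, 12], Circular: [45, 45, 46, 46]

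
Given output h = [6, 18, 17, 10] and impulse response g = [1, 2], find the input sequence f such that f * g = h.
Deconvolve h=[6, 18, 17, 10] by g=[1, 2]. Since g[0]=1, solve forward: f[0] = h[0] / 1 = 6; f[1] = (h[1] - 6×2) / 1 = 6; f[2] = (h[2] - 6×2) / 1 = 5. So f = [6, 6, 5]. Check by forward convolution: h[0] = 6×1 = 6; h[1] = 6×2 + 6×1 = 18; h[2] = 6×2 + 5×1 = 17; h[3] = 5×2 = 10

[6, 6, 5]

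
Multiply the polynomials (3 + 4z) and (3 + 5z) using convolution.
Ascending coefficients: a = [3, 4], b = [3, 5]. c[0] = 3×3 = 9; c[1] = 3×5 + 4×3 = 27; c[2] = 4×5 = 20. Result coefficients: [9, 27, 20] → 9 + 27z + 20z^2

9 + 27z + 20z^2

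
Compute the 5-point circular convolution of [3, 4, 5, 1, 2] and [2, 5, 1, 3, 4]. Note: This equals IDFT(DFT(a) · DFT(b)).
Either evaluate y[k] = Σ_j a[j]·b[(k-j) mod 5] directly, or use IDFT(DFT(a) · DFT(b)). y[0] = 3×2 + 4×4 + 5×3 + 1×1 + 2×5 = 48; y[1] = 3×5 + 4×2 + 5×4 + 1×3 + 2×1 = 48; y[2] = 3×1 + 4×5 + 5×2 + 1×4 + 2×3 = 43; y[3] = 3×3 + 4×1 + 5×5 + 1×2 + 2×4 = 48; y[4] = 3×4 + 4×3 + 5×1 + 1×5 + 2×2 = 38. Result: [48, 48, 43, 48, 38]

[48, 48, 43, 48, 38]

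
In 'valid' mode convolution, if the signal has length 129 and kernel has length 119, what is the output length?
'Valid' mode counts only positions where the kernel fully overlaps the signal: m - n + 1 = 129 - 119 + 1 = 11

11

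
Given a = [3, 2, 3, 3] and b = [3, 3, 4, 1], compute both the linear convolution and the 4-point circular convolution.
Linear: y_lin[0] = 3×3 = 9; y_lin[1] = 3×3 + 2×3 = 15; y_lin[2] = 3×4 + 2×3 + 3×3 = 27; y_lin[3] = 3×1 + 2×4 + 3×3 + 3×3 = 29; y_lin[4] = 2×1 + 3×4 + 3×3 = 23; y_lin[5] = 3×1 + 3×4 = 15; y_lin[6] = 3×1 = 3 → [9, 15, 27, 29, 23, 15, 3]. Circular (length 4): y[0] = 3×3 + 2×1 + 3×4 + 3×3 = 32; y[1] = 3×3 + 2×3 + 3×1 + 3×4 = 30; y[2] = 3×4 + 2×3 + 3×3 + 3×1 = 30; y[3] = 3×1 + 2×4 + 3×3 + 3×3 = 29 → [32, 30, 30, 29]

Linear: [9, 15, 27, 29, 23, 15, 3], Circular: [32, 30, 30, 29]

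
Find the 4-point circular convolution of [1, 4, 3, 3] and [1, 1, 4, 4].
Use y[k] = Σ_j x[j]·h[(k-j) mod 4]. y[0] = 1×1 + 4×4 + 3×4 + 3×1 = 32; y[1] = 1×1 + 4×1 + 3×4 + 3×4 = 29; y[2] = 1×4 + 4×1 + 3×1 + 3×4 = 23; y[3] = 1×4 + 4×4 + 3×1 + 3×1 = 26. Result: [32, 29, 23, 26]

[32, 29, 23, 26]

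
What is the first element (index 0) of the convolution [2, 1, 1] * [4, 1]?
Use y[k] = Σ_i a[i]·b[k-i] at k=0. y[0] = 2×4 = 8

8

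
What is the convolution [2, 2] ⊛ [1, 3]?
y[0] = 2×1 = 2; y[1] = 2×3 + 2×1 = 8; y[2] = 2×3 = 6

[2, 8, 6]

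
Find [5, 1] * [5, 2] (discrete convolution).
y[0] = 5×5 = 25; y[1] = 5×2 + 1×5 = 15; y[2] = 1×2 = 2

[25, 15, 2]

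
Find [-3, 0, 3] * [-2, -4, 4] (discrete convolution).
y[0] = -3×-2 = 6; y[1] = -3×-4 + 0×-2 = 12; y[2] = -3×4 + 0×-4 + 3×-2 = -18; y[3] = 0×4 + 3×-4 = -12; y[4] = 3×4 = 12

[6, 12, -18, -12, 12]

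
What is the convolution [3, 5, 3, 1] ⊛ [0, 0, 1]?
y[0] = 3×0 = 0; y[1] = 3×0 + 5×0 = 0; y[2] = 3×1 + 5×0 + 3×0 = 3; y[3] = 5×1 + 3×0 + 1×0 = 5; y[4] = 3×1 + 1×0 = 3; y[5] = 1×1 = 1

[0, 0, 3, 5, 3, 1]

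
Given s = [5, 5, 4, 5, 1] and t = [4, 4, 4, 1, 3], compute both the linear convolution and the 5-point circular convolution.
Linear: y_lin[0] = 5×4 = 20; y_lin[1] = 5×4 + 5×4 = 40; y_lin[2] = 5×4 + 5×4 + 4×4 = 56; y_lin[3] = 5×1 + 5×4 + 4×4 + 5×4 = 61; y_lin[4] = 5×3 + 5×1 + 4×4 + 5×4 + 1×4 = 60; y_lin[5] = 5×3 + 4×1 + 5×4 + 1×4 = 43; y_lin[6] = 4×3 + 5×1 + 1×4 = 21; y_lin[7] = 5×3 + 1×1 = 16; y_lin[8] = 1×3 = 3 → [20, 40, 56, 61, 60, 43, 21, 16, 3]. Circular (length 5): y[0] = 5×4 + 5×3 + 4×1 + 5×4 + 1×4 = 63; y[1] = 5×4 + 5×4 + 4×3 + 5×1 + 1×4 = 61; y[2] = 5×4 + 5×4 + 4×4 + 5×3 + 1×1 = 72; y[3] = 5×1 + 5×4 + 4×4 + 5×4 + 1×3 = 64; y[4] = 5×3 + 5×1 + 4×4 + 5×4 + 1×4 = 60 → [63, 61, 72, 64, 60]

Linear: [20, 40, 56, 61, 60, 43, 21, 16, 3], Circular: [63, 61, 72, 64, 60]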